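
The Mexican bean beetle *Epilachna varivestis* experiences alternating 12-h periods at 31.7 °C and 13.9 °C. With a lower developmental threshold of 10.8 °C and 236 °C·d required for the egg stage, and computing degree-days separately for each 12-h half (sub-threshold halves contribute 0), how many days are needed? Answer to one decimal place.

Day half: max(0, 31.7 − 10.8) × 0.5 = 20.9 × 0.5 = 10.45 DD.
Night half: max(0, 13.9 − 10.8) × 0.5 = 3.1 × 0.5 = 1.55 DD.
Per 24 h: 12.00 DD/day.
Duration = 236 / 12.00 = 19.667 ≈ 19.7 days.

19.7 days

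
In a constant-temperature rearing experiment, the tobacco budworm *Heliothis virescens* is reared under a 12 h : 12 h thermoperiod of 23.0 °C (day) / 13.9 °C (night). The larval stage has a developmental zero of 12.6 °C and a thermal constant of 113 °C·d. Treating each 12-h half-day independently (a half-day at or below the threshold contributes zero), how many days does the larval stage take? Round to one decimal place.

Day half: max(0, 23.0 − 12.6) × 0.5 = 10.4 × 0.5 = 5.20 DD.
Night half: max(0, 13.9 − 12.6) × 0.5 = 1.3 × 0.5 = 0.65 DD.
Per 24 h: 5.85 DD/day.
Duration = 113 / 5.85 = 19.316 ≈ 19.3 days.

19.3 days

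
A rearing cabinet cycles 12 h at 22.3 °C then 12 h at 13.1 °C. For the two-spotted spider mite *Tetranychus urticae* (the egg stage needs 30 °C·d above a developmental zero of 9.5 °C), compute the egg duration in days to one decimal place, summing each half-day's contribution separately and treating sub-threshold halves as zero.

3.7 days

Day half: max(0, 22.3 − 9.5) × 0.5 = 12.8 × 0.5 = 6.40 DD.
Night half: max(0, 13.1 − 9.5) × 0.5 = 3.6 × 0.5 = 1.80 DD.
Per 24 h: 8.20 DD/day.
Duration = 30 / 8.20 = 3.659 ≈ 3.7 days.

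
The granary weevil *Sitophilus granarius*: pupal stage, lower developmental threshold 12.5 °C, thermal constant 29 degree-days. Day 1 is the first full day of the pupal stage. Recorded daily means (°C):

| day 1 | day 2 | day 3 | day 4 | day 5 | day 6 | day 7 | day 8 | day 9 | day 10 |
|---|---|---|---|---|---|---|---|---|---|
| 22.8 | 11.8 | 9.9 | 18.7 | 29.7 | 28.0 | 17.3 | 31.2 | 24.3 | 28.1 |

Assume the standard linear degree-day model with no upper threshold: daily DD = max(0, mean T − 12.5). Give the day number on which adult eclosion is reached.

Daily DD above 12.5 °C: 10.3, 0.0, 0.0, 6.2, 17.2, 15.5, 4.8, 18.7, 11.8, 15.6.
Cumulative: 10.3, 10.3, 10.3, 16.5, 33.7, 49.2, 54.0, 72.7, 84.5, 100.1.
The total first reaches 29 DD on day 5.

day 5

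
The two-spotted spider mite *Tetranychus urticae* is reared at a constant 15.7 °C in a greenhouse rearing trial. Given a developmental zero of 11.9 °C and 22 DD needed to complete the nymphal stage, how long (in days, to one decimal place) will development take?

5.8 days

Daily accumulation = 15.7 − 11.9 = 3.8 DD/day.
Duration = 22 / 3.8 = 5.789 ≈ 5.8 days.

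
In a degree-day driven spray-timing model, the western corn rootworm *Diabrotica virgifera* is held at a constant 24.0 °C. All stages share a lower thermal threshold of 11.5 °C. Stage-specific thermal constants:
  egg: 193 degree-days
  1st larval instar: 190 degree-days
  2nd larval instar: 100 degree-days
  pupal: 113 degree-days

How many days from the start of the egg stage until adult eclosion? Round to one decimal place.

47.7 days

Daily accumulation at 24.0 °C = 24.0 − 11.5 = 12.5 DD/day.
Total K = 193 + 190 + 100 + 113 = 596 DD.
Total duration = 596 / 12.5 = 47.680 ≈ 47.7 days.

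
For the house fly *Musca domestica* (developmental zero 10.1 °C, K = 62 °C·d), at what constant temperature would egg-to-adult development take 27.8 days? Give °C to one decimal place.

Required daily accumulation = 62 / 27.8 = 2.230 DD/day.
T = T_base + 2.230 = 10.1 + 2.230 = 12.330 ≈ 12.3 °C.

12.3 °C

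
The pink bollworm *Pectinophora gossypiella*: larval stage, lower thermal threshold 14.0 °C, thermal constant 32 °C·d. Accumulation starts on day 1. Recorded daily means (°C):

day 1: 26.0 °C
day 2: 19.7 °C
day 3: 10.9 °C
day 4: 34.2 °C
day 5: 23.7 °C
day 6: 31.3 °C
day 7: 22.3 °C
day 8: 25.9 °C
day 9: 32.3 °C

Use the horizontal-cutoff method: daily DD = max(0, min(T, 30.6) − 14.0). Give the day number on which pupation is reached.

day 4

Daily DD above 14.0 °C (capped at 16.6): 12.0, 5.7, 0.0, 16.6, 9.7, 16.6, 8.3, 11.9, 16.6.
Cumulative: 12.0, 17.7, 17.7, 34.3, 44.0, 60.6, 68.9, 80.8, 97.4.
The total first reaches 32 DD on day 4.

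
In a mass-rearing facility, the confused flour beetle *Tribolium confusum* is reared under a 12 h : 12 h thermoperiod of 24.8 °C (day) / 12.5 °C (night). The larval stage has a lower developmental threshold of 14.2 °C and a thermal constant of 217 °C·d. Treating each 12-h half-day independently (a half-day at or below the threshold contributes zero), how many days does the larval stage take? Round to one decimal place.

Day half: max(0, 24.8 − 14.2) × 0.5 = 10.6 × 0.5 = 5.30 DD.
Night half: max(0, 12.5 − 14.2) × 0.5 = 0.0 × 0.5 = 0.00 DD.
Per 24 h: 5.30 DD/day.
Duration = 217 / 5.30 = 40.943 ≈ 40.9 days.

40.9 days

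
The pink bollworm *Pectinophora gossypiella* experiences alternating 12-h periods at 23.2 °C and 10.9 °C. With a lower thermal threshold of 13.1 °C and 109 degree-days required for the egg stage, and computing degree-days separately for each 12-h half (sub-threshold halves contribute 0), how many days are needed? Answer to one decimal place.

21.6 days

Day half: max(0, 23.2 − 13.1) × 0.5 = 10.1 × 0.5 = 5.05 DD.
Night half: max(0, 10.9 − 13.1) × 0.5 = 0.0 × 0.5 = 0.00 DD.
Per 24 h: 5.05 DD/day.
Duration = 109 / 5.05 = 21.584 ≈ 21.6 days.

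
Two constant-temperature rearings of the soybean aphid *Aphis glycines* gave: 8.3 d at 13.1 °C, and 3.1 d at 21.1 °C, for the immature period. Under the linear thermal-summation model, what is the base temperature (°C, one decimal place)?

Under the model K = D·(T − T_b), so D₁·(T₁ − T_b) = D₂·(T₂ − T_b).
8.3·(13.1 − T_b) = 3.1·(21.1 − T_b)
T_b = (8.3·13.1 − 3.1·21.1) / (8.3 − 3.1) = 43.32 / 5.2 = 8.331 °C ≈ 8.3 °C.

8.3 °C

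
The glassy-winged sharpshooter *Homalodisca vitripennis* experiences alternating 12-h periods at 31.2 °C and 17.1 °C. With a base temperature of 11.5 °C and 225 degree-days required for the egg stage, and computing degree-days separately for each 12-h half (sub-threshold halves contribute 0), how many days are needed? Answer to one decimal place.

Day half: max(0, 31.2 − 11.5) × 0.5 = 19.7 × 0.5 = 9.85 DD.
Night half: max(0, 17.1 − 11.5) × 0.5 = 5.6 × 0.5 = 2.80 DD.
Per 24 h: 12.65 DD/day.
Duration = 225 / 12.65 = 17.787 ≈ 17.8 days.

17.8 days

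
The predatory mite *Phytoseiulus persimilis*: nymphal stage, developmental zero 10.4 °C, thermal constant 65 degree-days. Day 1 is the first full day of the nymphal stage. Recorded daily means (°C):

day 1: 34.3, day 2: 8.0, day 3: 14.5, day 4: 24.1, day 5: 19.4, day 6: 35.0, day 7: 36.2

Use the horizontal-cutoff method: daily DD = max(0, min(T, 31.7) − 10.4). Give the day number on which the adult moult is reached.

Daily DD above 10.4 °C (capped at 21.3): 21.3, 0.0, 4.1, 13.7, 9.0, 21.3, 21.3.
Cumulative: 21.3, 21.3, 25.4, 39.1, 48.1, 69.4, 90.7.
The total first reaches 65 DD on day 6.

day 6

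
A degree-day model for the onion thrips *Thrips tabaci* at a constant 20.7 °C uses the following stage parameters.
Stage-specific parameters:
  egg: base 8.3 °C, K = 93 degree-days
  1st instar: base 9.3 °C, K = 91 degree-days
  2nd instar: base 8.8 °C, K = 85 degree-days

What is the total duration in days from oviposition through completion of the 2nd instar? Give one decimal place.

egg: 93 / (20.7 − 8.3) = 93 / 12.4 = 7.500 d.
1st instar: 91 / (20.7 − 9.3) = 91 / 11.4 = 7.982 d.
2nd instar: 85 / (20.7 − 8.8) = 85 / 11.9 = 7.143 d.
Sum = 22.625 ≈ 22.6 days.

22.6 days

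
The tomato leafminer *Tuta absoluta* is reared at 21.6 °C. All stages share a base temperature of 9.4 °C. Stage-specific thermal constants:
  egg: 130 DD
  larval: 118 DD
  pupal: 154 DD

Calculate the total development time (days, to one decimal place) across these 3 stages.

Daily accumulation at 21.6 °C = 21.6 − 9.4 = 12.2 DD/day.
Total K = 130 + 118 + 154 = 402 DD.
Total duration = 402 / 12.2 = 32.951 ≈ 33.0 days.

33.0 days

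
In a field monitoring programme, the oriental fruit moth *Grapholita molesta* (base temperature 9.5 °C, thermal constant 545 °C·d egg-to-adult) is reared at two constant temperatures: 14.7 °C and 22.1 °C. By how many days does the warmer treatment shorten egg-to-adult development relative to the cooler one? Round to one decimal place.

61.6 days

At 14.7 °C: 545 / (14.7 − 9.5) = 545 / 5.2 = 104.808 d.
At 22.1 °C: 545 / (22.1 − 9.5) = 545 / 12.6 = 43.254 d.
Difference = |104.808 − 43.254| = 61.554 ≈ 61.6 days.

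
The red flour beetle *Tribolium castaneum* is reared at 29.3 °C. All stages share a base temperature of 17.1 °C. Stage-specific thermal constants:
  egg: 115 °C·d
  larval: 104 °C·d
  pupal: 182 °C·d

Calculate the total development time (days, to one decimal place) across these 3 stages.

Daily accumulation at 29.3 °C = 29.3 − 17.1 = 12.2 DD/day.
Total K = 115 + 104 + 182 = 401 DD.
Total duration = 401 / 12.2 = 32.869 ≈ 32.9 days.

32.9 days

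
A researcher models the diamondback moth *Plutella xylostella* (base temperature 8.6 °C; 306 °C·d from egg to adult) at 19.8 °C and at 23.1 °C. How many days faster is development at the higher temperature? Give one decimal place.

At 19.8 °C: 306 / (19.8 − 8.6) = 306 / 11.2 = 27.321 d.
At 23.1 °C: 306 / (23.1 − 8.6) = 306 / 14.5 = 21.103 d.
Difference = |27.321 − 21.103| = 6.218 ≈ 6.2 days.

6.2 days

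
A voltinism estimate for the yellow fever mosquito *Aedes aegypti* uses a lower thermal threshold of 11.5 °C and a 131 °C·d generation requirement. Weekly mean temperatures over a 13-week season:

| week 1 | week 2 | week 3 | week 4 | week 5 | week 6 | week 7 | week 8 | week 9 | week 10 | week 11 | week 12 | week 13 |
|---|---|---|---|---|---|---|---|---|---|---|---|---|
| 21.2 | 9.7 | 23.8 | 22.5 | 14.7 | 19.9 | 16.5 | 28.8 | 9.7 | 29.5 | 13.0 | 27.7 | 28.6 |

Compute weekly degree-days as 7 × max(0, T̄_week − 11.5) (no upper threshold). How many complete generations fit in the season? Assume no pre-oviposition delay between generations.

6 generations

Weekly DD (7 × max(0, T̄ − 11.5)): 67.9, 0.0, 86.1, 77.0, 22.4, 58.8, 35.0, 121.1, 0.0, 126.0, 10.5, 113.4, 119.7.
Season total = 837.9 DD.
Complete generations = ⌊837.9 / 131⌋ = 6.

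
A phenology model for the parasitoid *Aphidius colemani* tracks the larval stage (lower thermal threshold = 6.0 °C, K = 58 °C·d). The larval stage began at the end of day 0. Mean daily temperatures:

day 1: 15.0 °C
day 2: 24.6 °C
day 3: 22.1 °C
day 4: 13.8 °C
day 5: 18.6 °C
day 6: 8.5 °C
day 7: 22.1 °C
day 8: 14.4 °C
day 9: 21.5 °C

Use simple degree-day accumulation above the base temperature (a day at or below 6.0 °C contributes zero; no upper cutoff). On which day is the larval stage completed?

Daily DD above 6.0 °C: 9.0, 18.6, 16.1, 7.8, 12.6, 2.5, 16.1, 8.4, 15.5.
Cumulative: 9.0, 27.6, 43.7, 51.5, 64.1, 66.6, 82.7, 91.1, 106.6.
The total first reaches 58 DD on day 5.

day 5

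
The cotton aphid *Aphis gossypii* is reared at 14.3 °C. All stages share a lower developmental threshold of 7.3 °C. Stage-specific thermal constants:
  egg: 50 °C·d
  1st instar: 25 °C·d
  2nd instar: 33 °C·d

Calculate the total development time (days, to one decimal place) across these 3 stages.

Daily accumulation at 14.3 °C = 14.3 − 7.3 = 7.0 DD/day.
Total K = 50 + 25 + 33 = 108 DD.
Total duration = 108 / 7.0 = 15.429 ≈ 15.4 days.

15.4 days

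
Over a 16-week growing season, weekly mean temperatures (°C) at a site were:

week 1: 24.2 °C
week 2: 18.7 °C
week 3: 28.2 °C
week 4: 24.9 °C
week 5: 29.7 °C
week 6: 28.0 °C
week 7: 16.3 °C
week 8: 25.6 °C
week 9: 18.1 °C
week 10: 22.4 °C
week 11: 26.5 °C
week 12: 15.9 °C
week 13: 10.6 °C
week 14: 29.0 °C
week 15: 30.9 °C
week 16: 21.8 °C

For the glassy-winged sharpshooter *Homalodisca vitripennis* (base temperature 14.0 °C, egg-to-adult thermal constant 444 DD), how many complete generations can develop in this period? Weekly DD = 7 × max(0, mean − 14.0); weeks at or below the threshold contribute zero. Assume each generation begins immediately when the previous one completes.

Weekly DD (7 × max(0, T̄ − 14.0)): 71.4, 32.9, 99.4, 76.3, 109.9, 98.0, 16.1, 81.2, 28.7, 58.8, 87.5, 13.3, 0.0, 105.0, 118.3, 54.6.
Season total = 1051.4 DD.
Complete generations = ⌊1051.4 / 444⌋ = 2.

2 generations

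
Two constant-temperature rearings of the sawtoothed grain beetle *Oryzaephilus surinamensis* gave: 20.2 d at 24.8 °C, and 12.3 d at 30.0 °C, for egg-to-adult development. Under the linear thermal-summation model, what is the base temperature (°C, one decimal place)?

16.7 °C

Under the model K = D·(T − T_b), so D₁·(T₁ − T_b) = D₂·(T₂ − T_b).
20.2·(24.8 − T_b) = 12.3·(30.0 − T_b)
T_b = (20.2·24.8 − 12.3·30.0) / (20.2 − 12.3) = 131.96 / 7.9 = 16.704 °C ≈ 16.7 °C.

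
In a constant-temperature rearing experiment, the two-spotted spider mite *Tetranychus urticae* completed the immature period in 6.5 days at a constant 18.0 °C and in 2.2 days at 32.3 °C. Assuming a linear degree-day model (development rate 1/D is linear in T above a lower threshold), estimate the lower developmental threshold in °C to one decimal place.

10.7 °C

Equal thermal constants: D₁(T₁ − T_b) = D₂(T₂ − T_b).
6.5·(18.0 − T_b) = 2.2·(32.3 − T_b)
T_b = (6.5·18.0 − 2.2·32.3) / (6.5 − 2.2) = 45.94 / 4.3 = 10.684 °C ≈ 10.7 °C.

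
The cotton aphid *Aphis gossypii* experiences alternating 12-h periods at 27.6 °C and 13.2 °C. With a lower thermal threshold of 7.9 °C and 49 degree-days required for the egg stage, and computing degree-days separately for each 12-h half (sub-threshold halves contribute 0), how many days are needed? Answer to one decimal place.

Day half: max(0, 27.6 − 7.9) × 0.5 = 19.7 × 0.5 = 9.85 DD.
Night half: max(0, 13.2 − 7.9) × 0.5 = 5.3 × 0.5 = 2.65 DD.
Per 24 h: 12.50 DD/day.
Duration = 49 / 12.50 = 3.920 ≈ 3.9 days.

3.9 days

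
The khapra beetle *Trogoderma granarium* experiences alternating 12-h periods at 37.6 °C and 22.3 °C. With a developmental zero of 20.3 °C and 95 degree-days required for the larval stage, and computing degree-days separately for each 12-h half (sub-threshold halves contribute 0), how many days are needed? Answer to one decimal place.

Day half: max(0, 37.6 − 20.3) × 0.5 = 17.3 × 0.5 = 8.65 DD.
Night half: max(0, 22.3 − 20.3) × 0.5 = 2.0 × 0.5 = 1.00 DD.
Per 24 h: 9.65 DD/day.
Duration = 95 / 9.65 = 9.845 ≈ 9.8 days.

9.8 days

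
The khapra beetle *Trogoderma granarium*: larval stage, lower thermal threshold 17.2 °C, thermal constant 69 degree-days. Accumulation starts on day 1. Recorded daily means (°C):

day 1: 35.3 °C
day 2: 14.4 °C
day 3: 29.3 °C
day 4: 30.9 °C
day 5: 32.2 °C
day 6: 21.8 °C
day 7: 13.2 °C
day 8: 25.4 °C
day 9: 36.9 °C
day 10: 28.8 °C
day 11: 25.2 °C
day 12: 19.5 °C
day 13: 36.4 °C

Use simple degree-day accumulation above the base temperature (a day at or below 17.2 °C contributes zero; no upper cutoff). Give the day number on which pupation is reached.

day 8

Daily DD above 17.2 °C: 18.1, 0.0, 12.1, 13.7, 15.0, 4.6, 0.0, 8.2, 19.7, 11.6, 8.0, 2.3, 19.2.
Cumulative: 18.1, 18.1, 30.2, 43.9, 58.9, 63.5, 63.5, 71.7, 91.4, 103.0, 111.0, 113.3, 132.5.
The total first reaches 69 DD on day 8.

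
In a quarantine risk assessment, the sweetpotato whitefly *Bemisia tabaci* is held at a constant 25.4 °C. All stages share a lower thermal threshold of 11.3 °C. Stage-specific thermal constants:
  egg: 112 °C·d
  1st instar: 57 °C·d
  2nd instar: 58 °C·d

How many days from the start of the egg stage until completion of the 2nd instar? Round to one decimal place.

Daily accumulation at 25.4 °C = 25.4 − 11.3 = 14.1 DD/day.
Total K = 112 + 57 + 58 = 227 DD.
Total duration = 227 / 14.1 = 16.099 ≈ 16.1 days.

16.1 days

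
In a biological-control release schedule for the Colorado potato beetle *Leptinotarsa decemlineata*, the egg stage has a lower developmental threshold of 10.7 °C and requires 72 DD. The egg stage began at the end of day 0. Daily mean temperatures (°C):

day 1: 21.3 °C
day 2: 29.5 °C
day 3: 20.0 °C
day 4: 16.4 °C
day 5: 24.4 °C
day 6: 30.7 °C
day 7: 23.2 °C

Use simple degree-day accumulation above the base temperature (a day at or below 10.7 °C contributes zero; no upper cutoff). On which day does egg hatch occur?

Daily DD above 10.7 °C: 10.6, 18.8, 9.3, 5.7, 13.7, 20.0, 12.5.
Cumulative: 10.6, 29.4, 38.7, 44.4, 58.1, 78.1, 90.6.
The total first reaches 72 DD on day 6.

day 6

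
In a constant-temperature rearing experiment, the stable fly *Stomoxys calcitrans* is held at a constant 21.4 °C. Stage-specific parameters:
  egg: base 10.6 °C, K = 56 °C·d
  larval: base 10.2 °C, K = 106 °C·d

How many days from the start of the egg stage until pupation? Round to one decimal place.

egg: 56 / (21.4 − 10.6) = 56 / 10.8 = 5.185 d.
larval: 106 / (21.4 − 10.2) = 106 / 11.2 = 9.464 d.
Sum = 14.649 ≈ 14.6 days.

14.6 days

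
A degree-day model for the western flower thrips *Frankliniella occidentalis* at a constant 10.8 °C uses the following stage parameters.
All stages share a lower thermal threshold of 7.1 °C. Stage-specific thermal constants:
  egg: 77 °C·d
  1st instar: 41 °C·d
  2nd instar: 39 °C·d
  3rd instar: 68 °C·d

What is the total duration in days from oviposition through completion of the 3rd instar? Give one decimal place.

Daily accumulation at 10.8 °C = 10.8 − 7.1 = 3.7 DD/day.
Total K = 77 + 41 + 39 + 68 = 225 DD.
Total duration = 225 / 3.7 = 60.811 ≈ 60.8 days.

60.8 days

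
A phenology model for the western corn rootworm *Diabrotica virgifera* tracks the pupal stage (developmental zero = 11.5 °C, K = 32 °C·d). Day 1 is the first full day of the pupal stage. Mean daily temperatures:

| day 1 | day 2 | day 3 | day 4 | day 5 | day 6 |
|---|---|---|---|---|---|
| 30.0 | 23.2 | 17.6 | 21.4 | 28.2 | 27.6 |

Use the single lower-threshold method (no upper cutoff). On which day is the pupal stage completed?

day 3

Daily DD above 11.5 °C: 18.5, 11.7, 6.1, 9.9, 16.7, 16.1.
Cumulative: 18.5, 30.2, 36.3, 46.2, 62.9, 79.0.
The total first reaches 32 DD on day 3.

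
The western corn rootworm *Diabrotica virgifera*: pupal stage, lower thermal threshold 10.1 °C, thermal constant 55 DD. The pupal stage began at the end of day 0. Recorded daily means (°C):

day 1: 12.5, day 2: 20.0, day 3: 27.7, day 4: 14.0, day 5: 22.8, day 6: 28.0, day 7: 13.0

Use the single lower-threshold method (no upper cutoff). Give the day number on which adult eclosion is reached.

Daily DD above 10.1 °C: 2.4, 9.9, 17.6, 3.9, 12.7, 17.9, 2.9.
Cumulative: 2.4, 12.3, 29.9, 33.8, 46.5, 64.4, 67.3.
The total first reaches 55 DD on day 6.

day 6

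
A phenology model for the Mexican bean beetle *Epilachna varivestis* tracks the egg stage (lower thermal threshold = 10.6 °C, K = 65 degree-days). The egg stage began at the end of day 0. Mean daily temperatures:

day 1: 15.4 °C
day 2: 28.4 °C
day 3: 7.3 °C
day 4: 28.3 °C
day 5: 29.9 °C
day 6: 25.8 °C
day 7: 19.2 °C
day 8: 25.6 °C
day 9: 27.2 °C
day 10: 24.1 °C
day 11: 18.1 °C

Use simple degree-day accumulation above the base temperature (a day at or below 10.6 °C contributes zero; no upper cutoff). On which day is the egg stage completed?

Daily DD above 10.6 °C: 4.8, 17.8, 0.0, 17.7, 19.3, 15.2, 8.6, 15.0, 16.6, 13.5, 7.5.
Cumulative: 4.8, 22.6, 22.6, 40.3, 59.6, 74.8, 83.4, 98.4, 115.0, 128.5, 136.0.
The total first reaches 65 DD on day 6.

day 6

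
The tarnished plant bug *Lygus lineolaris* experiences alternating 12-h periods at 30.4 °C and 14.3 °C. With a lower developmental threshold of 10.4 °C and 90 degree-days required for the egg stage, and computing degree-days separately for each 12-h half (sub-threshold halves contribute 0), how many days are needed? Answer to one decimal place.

7.5 days

Day half: max(0, 30.4 − 10.4) × 0.5 = 20.0 × 0.5 = 10.00 DD.
Night half: max(0, 14.3 − 10.4) × 0.5 = 3.9 × 0.5 = 1.95 DD.
Per 24 h: 11.95 DD/day.
Duration = 90 / 11.95 = 7.531 ≈ 7.5 days.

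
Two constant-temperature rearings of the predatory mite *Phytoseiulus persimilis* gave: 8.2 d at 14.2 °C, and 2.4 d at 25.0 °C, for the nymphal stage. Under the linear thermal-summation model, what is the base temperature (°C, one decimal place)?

Equal thermal constants: D₁(T₁ − T_b) = D₂(T₂ − T_b).
8.2·(14.2 − T_b) = 2.4·(25.0 − T_b)
T_b = (8.2·14.2 − 2.4·25.0) / (8.2 − 2.4) = 56.44 / 5.8 = 9.731 °C ≈ 9.7 °C.

9.7 °C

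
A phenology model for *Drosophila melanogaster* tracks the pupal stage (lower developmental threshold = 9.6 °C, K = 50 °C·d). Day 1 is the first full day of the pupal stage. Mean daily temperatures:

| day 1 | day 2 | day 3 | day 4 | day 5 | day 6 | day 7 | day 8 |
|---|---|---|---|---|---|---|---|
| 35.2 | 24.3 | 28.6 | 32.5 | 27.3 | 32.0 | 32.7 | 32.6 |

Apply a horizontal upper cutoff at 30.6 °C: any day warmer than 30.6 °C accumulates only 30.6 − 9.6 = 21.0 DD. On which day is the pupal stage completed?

day 3

Daily DD above 9.6 °C (capped at 21.0): 21.0, 14.7, 19.0, 21.0, 17.7, 21.0, 21.0, 21.0.
Cumulative: 21.0, 35.7, 54.7, 75.7, 93.4, 114.4, 135.4, 156.4.
The total first reaches 50 DD on day 3.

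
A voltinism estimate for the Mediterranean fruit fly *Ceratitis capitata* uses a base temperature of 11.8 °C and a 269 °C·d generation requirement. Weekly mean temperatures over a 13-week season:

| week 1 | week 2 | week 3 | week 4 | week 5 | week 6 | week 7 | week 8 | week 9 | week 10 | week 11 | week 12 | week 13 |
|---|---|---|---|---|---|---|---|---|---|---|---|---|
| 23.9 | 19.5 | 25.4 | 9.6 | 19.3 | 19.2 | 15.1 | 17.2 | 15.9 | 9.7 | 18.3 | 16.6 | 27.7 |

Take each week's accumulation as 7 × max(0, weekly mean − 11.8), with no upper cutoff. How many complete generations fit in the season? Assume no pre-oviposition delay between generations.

2 generations

Weekly DD (7 × max(0, T̄ − 11.8)): 84.7, 53.9, 95.2, 0.0, 52.5, 51.8, 23.1, 37.8, 28.7, 0.0, 45.5, 33.6, 111.3.
Season total = 618.1 DD.
Complete generations = ⌊618.1 / 269⌋ = 2.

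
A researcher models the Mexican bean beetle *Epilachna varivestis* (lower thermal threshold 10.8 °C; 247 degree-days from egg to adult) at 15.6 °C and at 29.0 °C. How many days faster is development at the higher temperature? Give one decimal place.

At 15.6 °C: 247 / (15.6 − 10.8) = 247 / 4.8 = 51.458 d.
At 29.0 °C: 247 / (29.0 − 10.8) = 247 / 18.2 = 13.571 d.
Difference = |51.458 − 13.571| = 37.887 ≈ 37.9 days.

37.9 days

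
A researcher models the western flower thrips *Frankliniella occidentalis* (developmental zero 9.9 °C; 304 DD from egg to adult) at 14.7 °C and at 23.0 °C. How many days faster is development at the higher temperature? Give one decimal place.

40.1 days

At 14.7 °C: 304 / (14.7 − 9.9) = 304 / 4.8 = 63.333 d.
At 23.0 °C: 304 / (23.0 − 9.9) = 304 / 13.1 = 23.206 d.
Difference = |63.333 − 23.206| = 40.127 ≈ 40.1 days.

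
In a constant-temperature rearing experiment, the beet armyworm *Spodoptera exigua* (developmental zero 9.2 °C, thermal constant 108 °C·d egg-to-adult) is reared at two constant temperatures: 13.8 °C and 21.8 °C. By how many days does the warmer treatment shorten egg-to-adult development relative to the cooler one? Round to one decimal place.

14.9 days

At 13.8 °C: 108 / (13.8 − 9.2) = 108 / 4.6 = 23.478 d.
At 21.8 °C: 108 / (21.8 − 9.2) = 108 / 12.6 = 8.571 d.
Difference = |23.478 − 8.571| = 14.907 ≈ 14.9 days.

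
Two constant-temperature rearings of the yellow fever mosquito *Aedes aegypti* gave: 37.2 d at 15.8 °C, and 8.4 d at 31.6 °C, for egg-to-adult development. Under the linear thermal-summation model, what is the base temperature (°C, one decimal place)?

11.2 °C

Under the model K = D·(T − T_b), so D₁·(T₁ − T_b) = D₂·(T₂ − T_b).
37.2·(15.8 − T_b) = 8.4·(31.6 − T_b)
T_b = (37.2·15.8 − 8.4·31.6) / (37.2 − 8.4) = 322.32 / 28.8 = 11.192 °C ≈ 11.2 °C.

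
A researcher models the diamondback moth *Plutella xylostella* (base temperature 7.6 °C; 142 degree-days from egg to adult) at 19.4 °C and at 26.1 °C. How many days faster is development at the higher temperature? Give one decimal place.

At 19.4 °C: 142 / (19.4 − 7.6) = 142 / 11.8 = 12.034 d.
At 26.1 °C: 142 / (26.1 − 7.6) = 142 / 18.5 = 7.676 d.
Difference = |12.034 − 7.676| = 4.358 ≈ 4.4 days.

4.4 days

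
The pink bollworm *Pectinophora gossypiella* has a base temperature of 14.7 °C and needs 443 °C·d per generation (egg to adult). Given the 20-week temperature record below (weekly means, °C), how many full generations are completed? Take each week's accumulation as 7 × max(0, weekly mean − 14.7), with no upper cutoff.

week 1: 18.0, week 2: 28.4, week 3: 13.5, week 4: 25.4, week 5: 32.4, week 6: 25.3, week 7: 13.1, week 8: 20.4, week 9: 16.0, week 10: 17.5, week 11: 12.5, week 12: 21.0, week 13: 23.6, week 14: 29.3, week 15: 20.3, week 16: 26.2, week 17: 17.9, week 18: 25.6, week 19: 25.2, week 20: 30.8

Weekly DD (7 × max(0, T̄ − 14.7)): 23.1, 95.9, 0.0, 74.9, 123.9, 74.2, 0.0, 39.9, 9.1, 19.6, 0.0, 44.1, 62.3, 102.2, 39.2, 80.5, 22.4, 76.3, 73.5, 112.7.
Season total = 1073.8 DD.
Complete generations = ⌊1073.8 / 443⌋ = 2.

2 generations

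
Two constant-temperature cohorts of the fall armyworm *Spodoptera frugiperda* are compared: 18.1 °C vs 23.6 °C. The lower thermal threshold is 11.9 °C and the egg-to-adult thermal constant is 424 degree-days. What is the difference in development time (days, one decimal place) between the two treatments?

At 18.1 °C: 424 / (18.1 − 11.9) = 424 / 6.2 = 68.387 d.
At 23.6 °C: 424 / (23.6 − 11.9) = 424 / 11.7 = 36.239 d.
Difference = |68.387 − 36.239| = 32.148 ≈ 32.1 days.

32.1 days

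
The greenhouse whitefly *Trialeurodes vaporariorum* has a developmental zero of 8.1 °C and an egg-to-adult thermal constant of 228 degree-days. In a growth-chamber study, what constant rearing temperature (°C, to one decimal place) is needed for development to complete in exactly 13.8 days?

Required daily accumulation = 228 / 13.8 = 16.522 DD/day.
T = T_base + 16.522 = 8.1 + 16.522 = 24.622 ≈ 24.6 °C.

24.6 °C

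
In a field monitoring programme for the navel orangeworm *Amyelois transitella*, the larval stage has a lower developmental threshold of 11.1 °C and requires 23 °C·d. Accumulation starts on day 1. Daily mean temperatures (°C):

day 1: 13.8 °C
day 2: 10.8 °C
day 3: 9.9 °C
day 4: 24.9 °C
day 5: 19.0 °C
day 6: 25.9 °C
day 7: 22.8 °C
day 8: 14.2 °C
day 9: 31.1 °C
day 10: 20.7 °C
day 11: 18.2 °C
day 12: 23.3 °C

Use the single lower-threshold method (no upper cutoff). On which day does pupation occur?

Daily DD above 11.1 °C: 2.7, 0.0, 0.0, 13.8, 7.9, 14.8, 11.7, 3.1, 20.0, 9.6, 7.1, 12.2.
Cumulative: 2.7, 2.7, 2.7, 16.5, 24.4, 39.2, 50.9, 54.0, 74.0, 83.6, 90.7, 102.9.
The total first reaches 23 DD on day 5.

day 5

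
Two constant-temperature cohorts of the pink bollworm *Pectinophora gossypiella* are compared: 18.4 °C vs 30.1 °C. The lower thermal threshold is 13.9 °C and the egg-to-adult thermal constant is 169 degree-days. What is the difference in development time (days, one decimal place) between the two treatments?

At 18.4 °C: 169 / (18.4 − 13.9) = 169 / 4.5 = 37.556 d.
At 30.1 °C: 169 / (30.1 − 13.9) = 169 / 16.2 = 10.432 d.
Difference = |37.556 − 10.432| = 27.123 ≈ 27.1 days.

27.1 days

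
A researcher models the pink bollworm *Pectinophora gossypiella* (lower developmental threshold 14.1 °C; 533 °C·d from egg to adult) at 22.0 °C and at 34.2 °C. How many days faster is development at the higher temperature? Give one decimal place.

41.0 days

At 22.0 °C: 533 / (22.0 − 14.1) = 533 / 7.9 = 67.468 d.
At 34.2 °C: 533 / (34.2 − 14.1) = 533 / 20.1 = 26.517 d.
Difference = |67.468 − 26.517| = 40.951 ≈ 41.0 days.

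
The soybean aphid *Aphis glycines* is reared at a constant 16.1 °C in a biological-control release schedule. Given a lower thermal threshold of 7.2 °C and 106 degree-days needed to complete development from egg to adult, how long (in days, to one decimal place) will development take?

Daily accumulation = 16.1 − 7.2 = 8.9 DD/day.
Duration = 106 / 8.9 = 11.910 ≈ 11.9 days.

11.9 days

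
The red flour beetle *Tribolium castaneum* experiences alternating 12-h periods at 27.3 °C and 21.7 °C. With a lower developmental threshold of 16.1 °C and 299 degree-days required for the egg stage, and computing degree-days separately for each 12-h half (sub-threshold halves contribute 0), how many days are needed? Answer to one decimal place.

Day half: max(0, 27.3 − 16.1) × 0.5 = 11.2 × 0.5 = 5.60 DD.
Night half: max(0, 21.7 − 16.1) × 0.5 = 5.6 × 0.5 = 2.80 DD.
Per 24 h: 8.40 DD/day.
Duration = 299 / 8.40 = 35.595 ≈ 35.6 days.

35.6 days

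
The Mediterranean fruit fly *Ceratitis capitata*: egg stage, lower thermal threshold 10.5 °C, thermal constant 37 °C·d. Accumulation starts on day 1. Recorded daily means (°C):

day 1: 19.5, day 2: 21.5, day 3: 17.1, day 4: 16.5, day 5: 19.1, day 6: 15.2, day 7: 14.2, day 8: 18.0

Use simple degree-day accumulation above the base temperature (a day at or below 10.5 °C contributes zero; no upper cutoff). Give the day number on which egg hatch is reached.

day 5

Daily DD above 10.5 °C: 9.0, 11.0, 6.6, 6.0, 8.6, 4.7, 3.7, 7.5.
Cumulative: 9.0, 20.0, 26.6, 32.6, 41.2, 45.9, 49.6, 57.1.
The total first reaches 37 DD on day 5.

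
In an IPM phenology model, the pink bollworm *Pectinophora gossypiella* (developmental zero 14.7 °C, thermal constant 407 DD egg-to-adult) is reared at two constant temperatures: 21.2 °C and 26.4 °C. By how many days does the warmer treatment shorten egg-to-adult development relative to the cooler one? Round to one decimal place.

At 21.2 °C: 407 / (21.2 − 14.7) = 407 / 6.5 = 62.615 d.
At 26.4 °C: 407 / (26.4 − 14.7) = 407 / 11.7 = 34.786 d.
Difference = |62.615 − 34.786| = 27.829 ≈ 27.8 days.

27.8 days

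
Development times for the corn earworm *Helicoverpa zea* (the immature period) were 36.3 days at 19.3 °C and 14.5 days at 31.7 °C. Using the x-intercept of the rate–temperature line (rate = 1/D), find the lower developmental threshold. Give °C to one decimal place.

Under the model K = D·(T − T_b), so D₁·(T₁ − T_b) = D₂·(T₂ − T_b).
36.3·(19.3 − T_b) = 14.5·(31.7 − T_b)
T_b = (36.3·19.3 − 14.5·31.7) / (36.3 − 14.5) = 240.94 / 21.8 = 11.052 °C ≈ 11.1 °C.

11.1 °C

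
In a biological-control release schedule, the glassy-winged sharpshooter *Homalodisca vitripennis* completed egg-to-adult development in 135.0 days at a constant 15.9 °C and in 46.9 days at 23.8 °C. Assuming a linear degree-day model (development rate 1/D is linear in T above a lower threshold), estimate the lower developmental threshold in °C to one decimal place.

Equal thermal constants: D₁(T₁ − T_b) = D₂(T₂ − T_b).
135.0·(15.9 − T_b) = 46.9·(23.8 − T_b)
T_b = (135.0·15.9 − 46.9·23.8) / (135.0 − 46.9) = 1030.28 / 88.1 = 11.694 °C ≈ 11.7 °C.

11.7 °C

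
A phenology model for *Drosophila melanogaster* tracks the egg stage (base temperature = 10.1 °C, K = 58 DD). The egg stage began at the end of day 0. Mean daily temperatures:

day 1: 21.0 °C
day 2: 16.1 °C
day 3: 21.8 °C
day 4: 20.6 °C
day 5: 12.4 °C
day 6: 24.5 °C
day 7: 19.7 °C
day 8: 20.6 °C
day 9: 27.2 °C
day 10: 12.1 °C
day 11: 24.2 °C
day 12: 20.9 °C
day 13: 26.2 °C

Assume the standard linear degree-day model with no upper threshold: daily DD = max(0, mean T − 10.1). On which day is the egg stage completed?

Daily DD above 10.1 °C: 10.9, 6.0, 11.7, 10.5, 2.3, 14.4, 9.6, 10.5, 17.1, 2.0, 14.1, 10.8, 16.1.
Cumulative: 10.9, 16.9, 28.6, 39.1, 41.4, 55.8, 65.4, 75.9, 93.0, 95.0, 109.1, 119.9, 136.0.
The total first reaches 58 DD on day 7.

day 7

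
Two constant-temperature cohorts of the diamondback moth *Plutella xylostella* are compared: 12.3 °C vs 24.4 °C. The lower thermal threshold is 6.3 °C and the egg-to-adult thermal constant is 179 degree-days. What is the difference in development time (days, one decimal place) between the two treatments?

19.9 days

At 12.3 °C: 179 / (12.3 − 6.3) = 179 / 6.0 = 29.833 d.
At 24.4 °C: 179 / (24.4 − 6.3) = 179 / 18.1 = 9.890 d.
Difference = |29.833 − 9.890| = 19.944 ≈ 19.9 days.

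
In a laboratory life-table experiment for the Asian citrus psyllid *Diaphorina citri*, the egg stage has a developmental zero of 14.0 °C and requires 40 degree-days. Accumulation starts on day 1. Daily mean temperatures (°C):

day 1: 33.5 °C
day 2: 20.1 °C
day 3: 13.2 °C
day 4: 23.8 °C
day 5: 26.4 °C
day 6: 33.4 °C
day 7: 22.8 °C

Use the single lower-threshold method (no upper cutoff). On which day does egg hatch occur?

day 5

Daily DD above 14.0 °C: 19.5, 6.1, 0.0, 9.8, 12.4, 19.4, 8.8.
Cumulative: 19.5, 25.6, 25.6, 35.4, 47.8, 67.2, 76.0.
The total first reaches 40 DD on day 5.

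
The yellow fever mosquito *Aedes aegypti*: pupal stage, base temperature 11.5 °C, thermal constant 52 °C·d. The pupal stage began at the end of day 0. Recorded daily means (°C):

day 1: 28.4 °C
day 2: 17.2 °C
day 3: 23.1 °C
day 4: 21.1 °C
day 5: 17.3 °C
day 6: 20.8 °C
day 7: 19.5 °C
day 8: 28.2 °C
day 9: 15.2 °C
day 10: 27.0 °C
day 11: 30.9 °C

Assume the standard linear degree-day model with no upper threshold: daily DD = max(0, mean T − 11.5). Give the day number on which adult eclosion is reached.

Daily DD above 11.5 °C: 16.9, 5.7, 11.6, 9.6, 5.8, 9.3, 8.0, 16.7, 3.7, 15.5, 19.4.
Cumulative: 16.9, 22.6, 34.2, 43.8, 49.6, 58.9, 66.9, 83.6, 87.3, 102.8, 122.2.
The total first reaches 52 DD on day 6.

day 6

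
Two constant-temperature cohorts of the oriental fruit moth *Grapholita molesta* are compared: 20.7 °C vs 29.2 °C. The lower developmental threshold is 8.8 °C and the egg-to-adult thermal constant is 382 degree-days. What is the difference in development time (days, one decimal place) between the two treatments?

13.4 days

At 20.7 °C: 382 / (20.7 − 8.8) = 382 / 11.9 = 32.101 d.
At 29.2 °C: 382 / (29.2 − 8.8) = 382 / 20.4 = 18.725 d.
Difference = |32.101 − 18.725| = 13.375 ≈ 13.4 days.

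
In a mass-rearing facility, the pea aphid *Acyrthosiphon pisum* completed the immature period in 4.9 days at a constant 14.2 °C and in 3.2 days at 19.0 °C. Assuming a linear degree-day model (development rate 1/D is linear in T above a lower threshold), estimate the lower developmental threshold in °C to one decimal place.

5.2 °C

Equal thermal constants: D₁(T₁ − T_b) = D₂(T₂ − T_b).
4.9·(14.2 − T_b) = 3.2·(19.0 − T_b)
T_b = (4.9·14.2 − 3.2·19.0) / (4.9 − 3.2) = 8.78 / 1.7 = 5.165 °C ≈ 5.2 °C.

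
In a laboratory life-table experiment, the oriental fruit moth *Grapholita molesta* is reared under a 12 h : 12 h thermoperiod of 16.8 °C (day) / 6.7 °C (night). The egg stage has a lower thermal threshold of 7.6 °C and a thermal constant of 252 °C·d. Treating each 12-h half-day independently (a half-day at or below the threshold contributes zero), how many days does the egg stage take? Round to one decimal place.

Day half: max(0, 16.8 − 7.6) × 0.5 = 9.2 × 0.5 = 4.60 DD.
Night half: max(0, 6.7 − 7.6) × 0.5 = 0.0 × 0.5 = 0.00 DD.
Per 24 h: 4.60 DD/day.
Duration = 252 / 4.60 = 54.783 ≈ 54.8 days.

54.8 days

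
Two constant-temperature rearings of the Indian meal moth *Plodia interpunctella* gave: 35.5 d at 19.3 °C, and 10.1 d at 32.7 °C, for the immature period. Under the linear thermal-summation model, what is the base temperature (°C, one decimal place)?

Linear rate model ⇒ the product D·(T − T_b) is constant across temperatures.
35.5·(19.3 − T_b) = 10.1·(32.7 − T_b)
T_b = (35.5·19.3 − 10.1·32.7) / (35.5 − 10.1) = 354.88 / 25.4 = 13.972 °C ≈ 14.0 °C.

14.0 °C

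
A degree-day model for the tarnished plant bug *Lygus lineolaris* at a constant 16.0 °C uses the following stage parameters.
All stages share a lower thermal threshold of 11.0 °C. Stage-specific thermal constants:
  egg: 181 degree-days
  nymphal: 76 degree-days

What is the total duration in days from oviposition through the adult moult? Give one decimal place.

51.4 days

Daily accumulation at 16.0 °C = 16.0 − 11.0 = 5.0 DD/day.
Total K = 181 + 76 = 257 DD.
Total duration = 257 / 5.0 = 51.400 ≈ 51.4 days.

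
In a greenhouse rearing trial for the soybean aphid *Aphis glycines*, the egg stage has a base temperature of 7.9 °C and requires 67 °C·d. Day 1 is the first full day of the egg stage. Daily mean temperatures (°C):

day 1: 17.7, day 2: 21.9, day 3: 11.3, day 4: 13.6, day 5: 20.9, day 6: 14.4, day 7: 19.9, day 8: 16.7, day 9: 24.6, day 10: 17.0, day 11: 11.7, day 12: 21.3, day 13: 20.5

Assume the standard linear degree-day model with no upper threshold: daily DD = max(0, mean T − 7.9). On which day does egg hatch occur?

Daily DD above 7.9 °C: 9.8, 14.0, 3.4, 5.7, 13.0, 6.5, 12.0, 8.8, 16.7, 9.1, 3.8, 13.4, 12.6.
Cumulative: 9.8, 23.8, 27.2, 32.9, 45.9, 52.4, 64.4, 73.2, 89.9, 99.0, 102.8, 116.2, 128.8.
The total first reaches 67 DD on day 8.

day 8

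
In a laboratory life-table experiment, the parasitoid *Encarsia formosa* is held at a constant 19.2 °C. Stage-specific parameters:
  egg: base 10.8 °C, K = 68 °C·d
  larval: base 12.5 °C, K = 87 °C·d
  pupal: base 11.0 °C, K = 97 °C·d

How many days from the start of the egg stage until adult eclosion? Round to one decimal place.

egg: 68 / (19.2 − 10.8) = 68 / 8.4 = 8.095 d.
larval: 87 / (19.2 − 12.5) = 87 / 6.7 = 12.985 d.
pupal: 97 / (19.2 − 11.0) = 97 / 8.2 = 11.829 d.
Sum = 32.910 ≈ 32.9 days.

32.9 days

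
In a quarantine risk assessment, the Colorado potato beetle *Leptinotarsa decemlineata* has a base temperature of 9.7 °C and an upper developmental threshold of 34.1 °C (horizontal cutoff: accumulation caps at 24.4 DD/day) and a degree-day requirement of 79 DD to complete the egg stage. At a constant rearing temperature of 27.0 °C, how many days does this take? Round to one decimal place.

Daily accumulation = 27.0 − 9.7 = 17.3 DD/day.
Duration = 79 / 17.3 = 4.566 ≈ 4.6 days.

4.6 days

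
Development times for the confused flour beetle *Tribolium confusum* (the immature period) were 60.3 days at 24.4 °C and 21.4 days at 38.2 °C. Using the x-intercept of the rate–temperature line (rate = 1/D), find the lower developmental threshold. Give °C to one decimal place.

16.8 °C

Under the model K = D·(T − T_b), so D₁·(T₁ − T_b) = D₂·(T₂ − T_b).
60.3·(24.4 − T_b) = 21.4·(38.2 − T_b)
T_b = (60.3·24.4 − 21.4·38.2) / (60.3 − 21.4) = 653.84 / 38.9 = 16.808 °C ≈ 16.8 °C.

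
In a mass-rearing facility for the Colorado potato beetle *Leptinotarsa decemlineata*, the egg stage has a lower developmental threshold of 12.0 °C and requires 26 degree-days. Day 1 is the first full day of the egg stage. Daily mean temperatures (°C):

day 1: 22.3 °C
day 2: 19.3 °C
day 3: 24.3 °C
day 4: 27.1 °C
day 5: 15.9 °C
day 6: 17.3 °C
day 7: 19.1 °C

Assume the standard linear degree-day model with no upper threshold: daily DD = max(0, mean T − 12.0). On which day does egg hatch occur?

Daily DD above 12.0 °C: 10.3, 7.3, 12.3, 15.1, 3.9, 5.3, 7.1.
Cumulative: 10.3, 17.6, 29.9, 45.0, 48.9, 54.2, 61.3.
The total first reaches 26 DD on day 3.

day 3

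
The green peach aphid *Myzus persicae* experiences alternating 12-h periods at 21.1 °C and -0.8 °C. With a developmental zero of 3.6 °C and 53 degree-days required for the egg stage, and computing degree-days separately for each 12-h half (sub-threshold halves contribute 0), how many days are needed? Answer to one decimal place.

6.1 days

Day half: max(0, 21.1 − 3.6) × 0.5 = 17.5 × 0.5 = 8.75 DD.
Night half: max(0, -0.8 − 3.6) × 0.5 = 0.0 × 0.5 = 0.00 DD.
Per 24 h: 8.75 DD/day.
Duration = 53 / 8.75 = 6.057 ≈ 6.1 days.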